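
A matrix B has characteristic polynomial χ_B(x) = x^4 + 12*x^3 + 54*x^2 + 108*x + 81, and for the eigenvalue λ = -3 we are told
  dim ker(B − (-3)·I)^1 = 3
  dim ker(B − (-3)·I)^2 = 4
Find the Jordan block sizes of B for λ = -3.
Block sizes for λ = -3: [2, 1, 1]

From the dimensions of kernels of powers, the number of Jordan blocks of size at least j is d_j − d_{j−1} where d_j = dim ker(N^j) (with d_0 = 0). Computing the differences gives [3, 1].
The number of blocks of size exactly k is (#blocks of size ≥ k) − (#blocks of size ≥ k + 1), so the partition is: 2 block(s) of size 1, 1 block(s) of size 2.
In nonincreasing order the block sizes are [2, 1, 1].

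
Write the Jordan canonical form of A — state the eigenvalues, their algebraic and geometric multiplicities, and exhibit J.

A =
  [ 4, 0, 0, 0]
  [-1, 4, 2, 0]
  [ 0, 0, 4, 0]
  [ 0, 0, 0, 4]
J_2(4) ⊕ J_1(4) ⊕ J_1(4)

The characteristic polynomial is
  det(x·I − A) = x^4 - 16*x^3 + 96*x^2 - 256*x + 256 = (x - 4)^4

Eigenvalues and multiplicities (the geometric multiplicity of λ is n − rank(A − λI), which equals the number of Jordan blocks for λ):
  λ = 4: algebraic multiplicity = 4, geometric multiplicity = 3

Determining the block sizes for each eigenvalue:
  λ = 4: 3 blocks summing to 4 forces exactly one block of size 2 and the rest size 1 → block sizes [2, 1, 1]

Assembling the blocks gives a Jordan form
J =
  [4, 1, 0, 0]
  [0, 4, 0, 0]
  [0, 0, 4, 0]
  [0, 0, 0, 4]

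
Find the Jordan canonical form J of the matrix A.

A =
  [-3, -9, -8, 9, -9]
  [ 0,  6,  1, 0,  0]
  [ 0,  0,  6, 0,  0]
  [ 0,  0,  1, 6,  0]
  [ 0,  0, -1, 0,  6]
J_1(-3) ⊕ J_2(6) ⊕ J_1(6) ⊕ J_1(6)

The characteristic polynomial is
  det(x·I − A) = x^5 - 21*x^4 + 144*x^3 - 216*x^2 - 1296*x + 3888 = (x - 6)^4*(x + 3)

Eigenvalues and multiplicities (the geometric multiplicity of λ is n − rank(A − λI), which equals the number of Jordan blocks for λ):
  λ = -3: algebraic multiplicity = 1, geometric multiplicity = 1
  λ = 6: algebraic multiplicity = 4, geometric multiplicity = 3

Determining the block sizes for each eigenvalue:
  λ = -3: one block (gm = 1), so the single block has size am = 1 → block sizes [1]
  λ = 6: 3 blocks summing to 4 forces exactly one block of size 2 and the rest size 1 → block sizes [2, 1, 1]

Assembling the blocks gives a Jordan form
J =
  [-3, 0, 0, 0, 0]
  [ 0, 6, 1, 0, 0]
  [ 0, 0, 6, 0, 0]
  [ 0, 0, 0, 6, 0]
  [ 0, 0, 0, 0, 6]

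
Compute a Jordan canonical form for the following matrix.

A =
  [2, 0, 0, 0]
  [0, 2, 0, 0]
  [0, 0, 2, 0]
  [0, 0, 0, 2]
J_1(2) ⊕ J_1(2) ⊕ J_1(2) ⊕ J_1(2)

The characteristic polynomial is
  det(x·I − A) = x^4 - 8*x^3 + 24*x^2 - 32*x + 16 = (x - 2)^4

Eigenvalues and multiplicities (the geometric multiplicity of λ is n − rank(A − λI), which equals the number of Jordan blocks for λ):
  λ = 2: algebraic multiplicity = 4, geometric multiplicity = 4

Determining the block sizes for each eigenvalue:
  λ = 2: gm = am = 4, so every block has size 1 → block sizes [1, 1, 1, 1]

Assembling the blocks gives a Jordan form
J =
  [2, 0, 0, 0]
  [0, 2, 0, 0]
  [0, 0, 2, 0]
  [0, 0, 0, 2]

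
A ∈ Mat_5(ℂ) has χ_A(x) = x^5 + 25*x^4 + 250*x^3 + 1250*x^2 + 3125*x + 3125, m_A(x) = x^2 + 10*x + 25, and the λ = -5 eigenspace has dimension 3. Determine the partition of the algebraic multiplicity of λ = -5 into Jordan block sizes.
Block sizes for λ = -5: [2, 2, 1]

Step 1 — from the characteristic polynomial, algebraic multiplicity of λ = -5 is 5. From dim ker(A − (-5)·I) = 3, there are exactly 3 Jordan blocks for λ = -5.
Step 2 — from the minimal polynomial, the factor (x + 5)^2 tells us the largest block for λ = -5 has size 2.
Step 3 — with total size 5, 3 blocks, and largest block 2, the block sizes (in nonincreasing order) are [2, 2, 1].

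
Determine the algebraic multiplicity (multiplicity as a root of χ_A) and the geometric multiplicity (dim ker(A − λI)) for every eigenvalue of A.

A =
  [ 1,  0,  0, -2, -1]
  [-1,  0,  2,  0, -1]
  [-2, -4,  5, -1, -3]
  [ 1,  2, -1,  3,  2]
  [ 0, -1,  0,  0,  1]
λ = 2: alg = 5, geom = 2

Step 1 — factor the characteristic polynomial to read off the algebraic multiplicities:
  χ_A(x) = (x - 2)^5

Step 2 — compute geometric multiplicities via the rank-nullity identity g(λ) = n − rank(A − λI):
  rank(A − (2)·I) = 3, so dim ker(A − (2)·I) = n − 3 = 2

Summary:
  λ = 2: algebraic multiplicity = 5, geometric multiplicity = 2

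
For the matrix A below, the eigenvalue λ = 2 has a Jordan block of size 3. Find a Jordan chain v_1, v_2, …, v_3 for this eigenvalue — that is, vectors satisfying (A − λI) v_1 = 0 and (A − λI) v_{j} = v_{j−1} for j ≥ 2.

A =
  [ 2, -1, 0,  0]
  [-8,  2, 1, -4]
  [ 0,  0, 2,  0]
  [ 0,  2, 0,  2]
A Jordan chain for λ = 2 of length 3:
v_1 = (8, 0, 0, -16)ᵀ
v_2 = (0, -8, 0, 0)ᵀ
v_3 = (1, 0, 0, 0)ᵀ

Let N = A − (2)·I. We want v_3 with N^3 v_3 = 0 but N^2 v_3 ≠ 0; then v_{j-1} := N · v_j for j = 3, …, 2.

Pick v_3 = (1, 0, 0, 0)ᵀ.
Then v_2 = N · v_3 = (0, -8, 0, 0)ᵀ.
Then v_1 = N · v_2 = (8, 0, 0, -16)ᵀ.

Sanity check: (A − (2)·I) v_1 = (0, 0, 0, 0)ᵀ = 0. ✓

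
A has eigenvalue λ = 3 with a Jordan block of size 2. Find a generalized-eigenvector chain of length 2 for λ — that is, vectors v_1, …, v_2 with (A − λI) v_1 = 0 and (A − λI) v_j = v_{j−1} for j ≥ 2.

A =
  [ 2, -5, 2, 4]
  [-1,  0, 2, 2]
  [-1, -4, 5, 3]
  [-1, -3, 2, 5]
A Jordan chain for λ = 3 of length 2:
v_1 = (-1, -1, -1, -1)ᵀ
v_2 = (1, 0, 0, 0)ᵀ

Let N = A − (3)·I. We want v_2 with N^2 v_2 = 0 but N^1 v_2 ≠ 0; then v_{j-1} := N · v_j for j = 2, …, 2.

Pick v_2 = (1, 0, 0, 0)ᵀ.
Then v_1 = N · v_2 = (-1, -1, -1, -1)ᵀ.

Sanity check: (A − (3)·I) v_1 = (0, 0, 0, 0)ᵀ = 0. ✓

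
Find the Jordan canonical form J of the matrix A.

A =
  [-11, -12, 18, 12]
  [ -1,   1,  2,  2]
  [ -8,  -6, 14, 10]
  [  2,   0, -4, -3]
J_1(-2) ⊕ J_2(1) ⊕ J_1(1)

The characteristic polynomial is
  det(x·I − A) = x^4 - x^3 - 3*x^2 + 5*x - 2 = (x - 1)^3*(x + 2)

Eigenvalues and multiplicities (the geometric multiplicity of λ is n − rank(A − λI), which equals the number of Jordan blocks for λ):
  λ = -2: algebraic multiplicity = 1, geometric multiplicity = 1
  λ = 1: algebraic multiplicity = 3, geometric multiplicity = 2

Determining the block sizes for each eigenvalue:
  λ = -2: one block (gm = 1), so the single block has size am = 1 → block sizes [1]
  λ = 1: 2 blocks summing to 3 forces exactly one block of size 2 and the rest size 1 → block sizes [2, 1]

Assembling the blocks gives a Jordan form
J =
  [-2, 0, 0, 0]
  [ 0, 1, 1, 0]
  [ 0, 0, 1, 0]
  [ 0, 0, 0, 1]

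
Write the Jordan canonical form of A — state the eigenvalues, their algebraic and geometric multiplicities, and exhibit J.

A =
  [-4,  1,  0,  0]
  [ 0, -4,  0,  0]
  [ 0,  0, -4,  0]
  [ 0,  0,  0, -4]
J_2(-4) ⊕ J_1(-4) ⊕ J_1(-4)

The characteristic polynomial is
  det(x·I − A) = x^4 + 16*x^3 + 96*x^2 + 256*x + 256 = (x + 4)^4

Eigenvalues and multiplicities (the geometric multiplicity of λ is n − rank(A − λI), which equals the number of Jordan blocks for λ):
  λ = -4: algebraic multiplicity = 4, geometric multiplicity = 3

Determining the block sizes for each eigenvalue:
  λ = -4: 3 blocks summing to 4 forces exactly one block of size 2 and the rest size 1 → block sizes [2, 1, 1]

Assembling the blocks gives a Jordan form
J =
  [-4,  1,  0,  0]
  [ 0, -4,  0,  0]
  [ 0,  0, -4,  0]
  [ 0,  0,  0, -4]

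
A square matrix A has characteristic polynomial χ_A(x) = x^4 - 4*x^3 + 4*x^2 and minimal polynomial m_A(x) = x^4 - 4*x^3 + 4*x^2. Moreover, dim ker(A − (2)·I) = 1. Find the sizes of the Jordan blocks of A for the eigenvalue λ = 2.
Block sizes for λ = 2: [2]

Step 1 — from the characteristic polynomial, algebraic multiplicity of λ = 2 is 2. From dim ker(A − (2)·I) = 1, there are exactly 1 Jordan blocks for λ = 2.
Step 2 — from the minimal polynomial, the factor (x − 2)^2 tells us the largest block for λ = 2 has size 2.
Step 3 — with total size 2, 1 blocks, and largest block 2, the block sizes (in nonincreasing order) are [2].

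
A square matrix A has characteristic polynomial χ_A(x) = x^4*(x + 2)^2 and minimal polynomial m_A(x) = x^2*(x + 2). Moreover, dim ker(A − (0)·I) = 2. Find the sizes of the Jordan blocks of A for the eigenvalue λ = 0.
Block sizes for λ = 0: [2, 2]

Step 1 — from the characteristic polynomial, algebraic multiplicity of λ = 0 is 4. From dim ker(A − (0)·I) = 2, there are exactly 2 Jordan blocks for λ = 0.
Step 2 — from the minimal polynomial, the factor (x − 0)^2 tells us the largest block for λ = 0 has size 2.
Step 3 — with total size 4, 2 blocks, and largest block 2, the block sizes (in nonincreasing order) are [2, 2].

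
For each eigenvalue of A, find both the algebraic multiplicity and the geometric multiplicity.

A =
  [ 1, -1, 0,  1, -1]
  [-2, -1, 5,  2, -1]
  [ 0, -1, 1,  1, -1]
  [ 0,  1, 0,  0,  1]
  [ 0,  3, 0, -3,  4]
λ = 1: alg = 5, geom = 3

Step 1 — factor the characteristic polynomial to read off the algebraic multiplicities:
  χ_A(x) = (x - 1)^5

Step 2 — compute geometric multiplicities via the rank-nullity identity g(λ) = n − rank(A − λI):
  rank(A − (1)·I) = 2, so dim ker(A − (1)·I) = n − 2 = 3

Summary:
  λ = 1: algebraic multiplicity = 5, geometric multiplicity = 3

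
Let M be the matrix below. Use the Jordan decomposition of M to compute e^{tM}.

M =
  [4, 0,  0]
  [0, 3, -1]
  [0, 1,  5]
e^{tM} =
  [exp(4*t), 0, 0]
  [0, -t*exp(4*t) + exp(4*t), -t*exp(4*t)]
  [0, t*exp(4*t), t*exp(4*t) + exp(4*t)]

Strategy: write M = P · J · P⁻¹ where J is a Jordan canonical form, so e^{tM} = P · e^{tJ} · P⁻¹, and e^{tJ} can be computed block-by-block.

M has Jordan form
J =
  [4, 1, 0]
  [0, 4, 0]
  [0, 0, 4]
(up to reordering of blocks).

Per-block formulas:
  For a 1×1 block at λ = 4: exp(t · [4]) = [e^(4t)].
  For a 2×2 Jordan block J_2(4): exp(t · J_2(4)) = e^(4t)·(I + t·N), where N is the 2×2 nilpotent shift.

After assembling e^{tJ} and conjugating by P, we get:

e^{tM} =
  [exp(4*t), 0, 0]
  [0, -t*exp(4*t) + exp(4*t), -t*exp(4*t)]
  [0, t*exp(4*t), t*exp(4*t) + exp(4*t)]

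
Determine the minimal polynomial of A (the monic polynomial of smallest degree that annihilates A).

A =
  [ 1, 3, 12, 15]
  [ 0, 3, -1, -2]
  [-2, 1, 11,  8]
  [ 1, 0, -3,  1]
x^2 - 8*x + 16

The characteristic polynomial is χ_A(x) = (x - 4)^4, so the eigenvalues are known. The minimal polynomial is
  m_A(x) = Π_λ (x − λ)^{k_λ}
where k_λ is the size of the *largest* Jordan block for λ (equivalently, the smallest k with (A − λI)^k v = 0 for every generalised eigenvector v of λ).

  λ = 4: largest Jordan block has size 2, contributing (x − 4)^2

So m_A(x) = (x - 4)^2 = x^2 - 8*x + 16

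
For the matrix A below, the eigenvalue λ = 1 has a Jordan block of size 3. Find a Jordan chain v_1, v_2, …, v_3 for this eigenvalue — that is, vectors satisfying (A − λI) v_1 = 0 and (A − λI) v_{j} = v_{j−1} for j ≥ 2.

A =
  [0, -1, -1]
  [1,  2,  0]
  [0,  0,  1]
A Jordan chain for λ = 1 of length 3:
v_1 = (1, -1, 0)ᵀ
v_2 = (-1, 0, 0)ᵀ
v_3 = (0, 0, 1)ᵀ

Let N = A − (1)·I. We want v_3 with N^3 v_3 = 0 but N^2 v_3 ≠ 0; then v_{j-1} := N · v_j for j = 3, …, 2.

Pick v_3 = (0, 0, 1)ᵀ.
Then v_2 = N · v_3 = (-1, 0, 0)ᵀ.
Then v_1 = N · v_2 = (1, -1, 0)ᵀ.

Sanity check: (A − (1)·I) v_1 = (0, 0, 0)ᵀ = 0. ✓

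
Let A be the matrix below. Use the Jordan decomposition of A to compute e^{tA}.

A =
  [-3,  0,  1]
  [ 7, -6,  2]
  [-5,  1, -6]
e^{tA} =
  [-t^2*exp(-5*t)/2 + 2*t*exp(-5*t) + exp(-5*t), t^2*exp(-5*t)/2, t^2*exp(-5*t)/2 + t*exp(-5*t)]
  [-3*t^2*exp(-5*t)/2 + 7*t*exp(-5*t), 3*t^2*exp(-5*t)/2 - t*exp(-5*t) + exp(-5*t), 3*t^2*exp(-5*t)/2 + 2*t*exp(-5*t)]
  [t^2*exp(-5*t) - 5*t*exp(-5*t), -t^2*exp(-5*t) + t*exp(-5*t), -t^2*exp(-5*t) - t*exp(-5*t) + exp(-5*t)]

Strategy: write A = P · J · P⁻¹ where J is a Jordan canonical form, so e^{tA} = P · e^{tJ} · P⁻¹, and e^{tJ} can be computed block-by-block.

A has Jordan form
J =
  [-5,  1,  0]
  [ 0, -5,  1]
  [ 0,  0, -5]
(up to reordering of blocks).

Per-block formulas:
  For a 3×3 Jordan block J_3(-5): exp(t · J_3(-5)) = e^(-5t)·(I + t·N + (t^2/2)·N^2), where N is the 3×3 nilpotent shift.

After assembling e^{tJ} and conjugating by P, we get:

e^{tA} =
  [-t^2*exp(-5*t)/2 + 2*t*exp(-5*t) + exp(-5*t), t^2*exp(-5*t)/2, t^2*exp(-5*t)/2 + t*exp(-5*t)]
  [-3*t^2*exp(-5*t)/2 + 7*t*exp(-5*t), 3*t^2*exp(-5*t)/2 - t*exp(-5*t) + exp(-5*t), 3*t^2*exp(-5*t)/2 + 2*t*exp(-5*t)]
  [t^2*exp(-5*t) - 5*t*exp(-5*t), -t^2*exp(-5*t) + t*exp(-5*t), -t^2*exp(-5*t) - t*exp(-5*t) + exp(-5*t)]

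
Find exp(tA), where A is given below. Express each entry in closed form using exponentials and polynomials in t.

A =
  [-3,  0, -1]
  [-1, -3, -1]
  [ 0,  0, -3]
e^{tA} =
  [exp(-3*t), 0, -t*exp(-3*t)]
  [-t*exp(-3*t), exp(-3*t), t^2*exp(-3*t)/2 - t*exp(-3*t)]
  [0, 0, exp(-3*t)]

Strategy: write A = P · J · P⁻¹ where J is a Jordan canonical form, so e^{tA} = P · e^{tJ} · P⁻¹, and e^{tJ} can be computed block-by-block.

A has Jordan form
J =
  [-3,  1,  0]
  [ 0, -3,  1]
  [ 0,  0, -3]
(up to reordering of blocks).

Per-block formulas:
  For a 3×3 Jordan block J_3(-3): exp(t · J_3(-3)) = e^(-3t)·(I + t·N + (t^2/2)·N^2), where N is the 3×3 nilpotent shift.

After assembling e^{tJ} and conjugating by P, we get:

e^{tA} =
  [exp(-3*t), 0, -t*exp(-3*t)]
  [-t*exp(-3*t), exp(-3*t), t^2*exp(-3*t)/2 - t*exp(-3*t)]
  [0, 0, exp(-3*t)]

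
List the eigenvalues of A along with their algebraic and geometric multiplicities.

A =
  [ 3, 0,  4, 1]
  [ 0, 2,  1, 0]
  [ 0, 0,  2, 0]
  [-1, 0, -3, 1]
λ = 2: alg = 4, geom = 2

Step 1 — factor the characteristic polynomial to read off the algebraic multiplicities:
  χ_A(x) = (x - 2)^4

Step 2 — compute geometric multiplicities via the rank-nullity identity g(λ) = n − rank(A − λI):
  rank(A − (2)·I) = 2, so dim ker(A − (2)·I) = n − 2 = 2

Summary:
  λ = 2: algebraic multiplicity = 4, geometric multiplicity = 2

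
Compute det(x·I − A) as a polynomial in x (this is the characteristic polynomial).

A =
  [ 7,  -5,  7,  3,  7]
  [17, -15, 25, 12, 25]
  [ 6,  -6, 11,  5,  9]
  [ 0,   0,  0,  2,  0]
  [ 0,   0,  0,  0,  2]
x^5 - 7*x^4 + 16*x^3 - 8*x^2 - 16*x + 16

Expanding det(x·I − A) (e.g. by cofactor expansion or by noting that A is similar to its Jordan form J, which has the same characteristic polynomial as A) gives
  χ_A(x) = x^5 - 7*x^4 + 16*x^3 - 8*x^2 - 16*x + 16
which factors as (x - 2)^4*(x + 1). The eigenvalues (with algebraic multiplicities) are λ = -1 with multiplicity 1, λ = 2 with multiplicity 4.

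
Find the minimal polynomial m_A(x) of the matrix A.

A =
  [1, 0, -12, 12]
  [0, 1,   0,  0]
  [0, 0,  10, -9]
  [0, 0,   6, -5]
x^2 - 5*x + 4

The characteristic polynomial is χ_A(x) = (x - 4)*(x - 1)^3, so the eigenvalues are known. The minimal polynomial is
  m_A(x) = Π_λ (x − λ)^{k_λ}
where k_λ is the size of the *largest* Jordan block for λ (equivalently, the smallest k with (A − λI)^k v = 0 for every generalised eigenvector v of λ).

  λ = 1: largest Jordan block has size 1, contributing (x − 1)
  λ = 4: largest Jordan block has size 1, contributing (x − 4)

So m_A(x) = (x - 4)*(x - 1) = x^2 - 5*x + 4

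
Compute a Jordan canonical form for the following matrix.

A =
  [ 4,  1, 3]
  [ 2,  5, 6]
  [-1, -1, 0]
J_2(3) ⊕ J_1(3)

The characteristic polynomial is
  det(x·I − A) = x^3 - 9*x^2 + 27*x - 27 = (x - 3)^3

Eigenvalues and multiplicities (the geometric multiplicity of λ is n − rank(A − λI), which equals the number of Jordan blocks for λ):
  λ = 3: algebraic multiplicity = 3, geometric multiplicity = 2

Determining the block sizes for each eigenvalue:
  λ = 3: 2 blocks summing to 3 forces exactly one block of size 2 and the rest size 1 → block sizes [2, 1]

Assembling the blocks gives a Jordan form
J =
  [3, 1, 0]
  [0, 3, 0]
  [0, 0, 3]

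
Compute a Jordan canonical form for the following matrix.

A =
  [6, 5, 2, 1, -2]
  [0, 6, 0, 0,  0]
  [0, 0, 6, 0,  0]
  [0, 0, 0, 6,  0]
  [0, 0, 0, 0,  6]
J_2(6) ⊕ J_1(6) ⊕ J_1(6) ⊕ J_1(6)

The characteristic polynomial is
  det(x·I − A) = x^5 - 30*x^4 + 360*x^3 - 2160*x^2 + 6480*x - 7776 = (x - 6)^5

Eigenvalues and multiplicities (the geometric multiplicity of λ is n − rank(A − λI), which equals the number of Jordan blocks for λ):
  λ = 6: algebraic multiplicity = 5, geometric multiplicity = 4

Determining the block sizes for each eigenvalue:
  λ = 6: 4 blocks summing to 5 forces exactly one block of size 2 and the rest size 1 → block sizes [2, 1, 1, 1]

Assembling the blocks gives a Jordan form
J =
  [6, 1, 0, 0, 0]
  [0, 6, 0, 0, 0]
  [0, 0, 6, 0, 0]
  [0, 0, 0, 6, 0]
  [0, 0, 0, 0, 6]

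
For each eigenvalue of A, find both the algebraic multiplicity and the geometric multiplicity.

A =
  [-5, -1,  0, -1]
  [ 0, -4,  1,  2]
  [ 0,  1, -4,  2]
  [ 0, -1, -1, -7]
λ = -5: alg = 4, geom = 2

Step 1 — factor the characteristic polynomial to read off the algebraic multiplicities:
  χ_A(x) = (x + 5)^4

Step 2 — compute geometric multiplicities via the rank-nullity identity g(λ) = n − rank(A − λI):
  rank(A − (-5)·I) = 2, so dim ker(A − (-5)·I) = n − 2 = 2

Summary:
  λ = -5: algebraic multiplicity = 4, geometric multiplicity = 2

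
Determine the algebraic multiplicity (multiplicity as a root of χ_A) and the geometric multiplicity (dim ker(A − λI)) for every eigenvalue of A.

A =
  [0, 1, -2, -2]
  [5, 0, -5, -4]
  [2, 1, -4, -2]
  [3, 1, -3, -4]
λ = -2: alg = 4, geom = 2

Step 1 — factor the characteristic polynomial to read off the algebraic multiplicities:
  χ_A(x) = (x + 2)^4

Step 2 — compute geometric multiplicities via the rank-nullity identity g(λ) = n − rank(A − λI):
  rank(A − (-2)·I) = 2, so dim ker(A − (-2)·I) = n − 2 = 2

Summary:
  λ = -2: algebraic multiplicity = 4, geometric multiplicity = 2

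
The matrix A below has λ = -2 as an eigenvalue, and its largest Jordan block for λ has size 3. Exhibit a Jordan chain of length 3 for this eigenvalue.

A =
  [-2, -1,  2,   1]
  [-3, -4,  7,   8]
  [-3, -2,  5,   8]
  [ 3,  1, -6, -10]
A Jordan chain for λ = -2 of length 3:
v_1 = (-1, 1, 1, -1)ᵀ
v_2 = (-1, -2, -2, 1)ᵀ
v_3 = (0, 1, 0, 0)ᵀ

Let N = A − (-2)·I. We want v_3 with N^3 v_3 = 0 but N^2 v_3 ≠ 0; then v_{j-1} := N · v_j for j = 3, …, 2.

Pick v_3 = (0, 1, 0, 0)ᵀ.
Then v_2 = N · v_3 = (-1, -2, -2, 1)ᵀ.
Then v_1 = N · v_2 = (-1, 1, 1, -1)ᵀ.

Sanity check: (A − (-2)·I) v_1 = (0, 0, 0, 0)ᵀ = 0. ✓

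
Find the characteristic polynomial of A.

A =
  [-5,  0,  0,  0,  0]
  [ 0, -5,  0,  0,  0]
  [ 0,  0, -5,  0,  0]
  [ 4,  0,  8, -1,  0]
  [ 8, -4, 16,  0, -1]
x^5 + 17*x^4 + 106*x^3 + 290*x^2 + 325*x + 125

Expanding det(x·I − A) (e.g. by cofactor expansion or by noting that A is similar to its Jordan form J, which has the same characteristic polynomial as A) gives
  χ_A(x) = x^5 + 17*x^4 + 106*x^3 + 290*x^2 + 325*x + 125
which factors as (x + 1)^2*(x + 5)^3. The eigenvalues (with algebraic multiplicities) are λ = -5 with multiplicity 3, λ = -1 with multiplicity 2.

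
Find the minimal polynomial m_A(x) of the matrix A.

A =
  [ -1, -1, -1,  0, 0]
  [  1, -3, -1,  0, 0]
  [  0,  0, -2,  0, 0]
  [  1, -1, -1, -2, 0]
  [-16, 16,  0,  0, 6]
x^3 - 2*x^2 - 20*x - 24

The characteristic polynomial is χ_A(x) = (x - 6)*(x + 2)^4, so the eigenvalues are known. The minimal polynomial is
  m_A(x) = Π_λ (x − λ)^{k_λ}
where k_λ is the size of the *largest* Jordan block for λ (equivalently, the smallest k with (A − λI)^k v = 0 for every generalised eigenvector v of λ).

  λ = -2: largest Jordan block has size 2, contributing (x + 2)^2
  λ = 6: largest Jordan block has size 1, contributing (x − 6)

So m_A(x) = (x - 6)*(x + 2)^2 = x^3 - 2*x^2 - 20*x - 24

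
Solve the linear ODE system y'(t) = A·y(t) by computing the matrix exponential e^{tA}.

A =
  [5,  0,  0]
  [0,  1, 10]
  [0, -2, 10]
e^{tA} =
  [exp(5*t), 0, 0]
  [0, -4*exp(6*t) + 5*exp(5*t), 10*exp(6*t) - 10*exp(5*t)]
  [0, -2*exp(6*t) + 2*exp(5*t), 5*exp(6*t) - 4*exp(5*t)]

Strategy: write A = P · J · P⁻¹ where J is a Jordan canonical form, so e^{tA} = P · e^{tJ} · P⁻¹, and e^{tJ} can be computed block-by-block.

A has Jordan form
J =
  [5, 0, 0]
  [0, 5, 0]
  [0, 0, 6]
(up to reordering of blocks).

Per-block formulas:
  For a 1×1 block at λ = 6: exp(t · [6]) = [e^(6t)].
  For a 1×1 block at λ = 5: exp(t · [5]) = [e^(5t)].

After assembling e^{tJ} and conjugating by P, we get:

e^{tA} =
  [exp(5*t), 0, 0]
  [0, -4*exp(6*t) + 5*exp(5*t), 10*exp(6*t) - 10*exp(5*t)]
  [0, -2*exp(6*t) + 2*exp(5*t), 5*exp(6*t) - 4*exp(5*t)]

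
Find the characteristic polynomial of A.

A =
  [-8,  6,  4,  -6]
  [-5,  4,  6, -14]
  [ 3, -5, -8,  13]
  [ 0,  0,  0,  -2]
x^4 + 14*x^3 + 72*x^2 + 160*x + 128

Expanding det(x·I − A) (e.g. by cofactor expansion or by noting that A is similar to its Jordan form J, which has the same characteristic polynomial as A) gives
  χ_A(x) = x^4 + 14*x^3 + 72*x^2 + 160*x + 128
which factors as (x + 2)*(x + 4)^3. The eigenvalues (with algebraic multiplicities) are λ = -4 with multiplicity 3, λ = -2 with multiplicity 1.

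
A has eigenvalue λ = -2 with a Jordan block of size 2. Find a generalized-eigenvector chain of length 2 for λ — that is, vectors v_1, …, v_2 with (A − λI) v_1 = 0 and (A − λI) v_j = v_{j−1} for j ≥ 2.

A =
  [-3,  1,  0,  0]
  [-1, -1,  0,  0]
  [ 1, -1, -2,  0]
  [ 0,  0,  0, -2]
A Jordan chain for λ = -2 of length 2:
v_1 = (-1, -1, 1, 0)ᵀ
v_2 = (1, 0, 0, 0)ᵀ

Let N = A − (-2)·I. We want v_2 with N^2 v_2 = 0 but N^1 v_2 ≠ 0; then v_{j-1} := N · v_j for j = 2, …, 2.

Pick v_2 = (1, 0, 0, 0)ᵀ.
Then v_1 = N · v_2 = (-1, -1, 1, 0)ᵀ.

Sanity check: (A − (-2)·I) v_1 = (0, 0, 0, 0)ᵀ = 0. ✓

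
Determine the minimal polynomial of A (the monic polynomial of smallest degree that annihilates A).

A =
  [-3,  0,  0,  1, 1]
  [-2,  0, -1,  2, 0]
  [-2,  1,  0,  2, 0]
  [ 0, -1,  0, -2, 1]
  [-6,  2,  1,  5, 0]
x^3 + 3*x^2 + 3*x + 1

The characteristic polynomial is χ_A(x) = (x + 1)^5, so the eigenvalues are known. The minimal polynomial is
  m_A(x) = Π_λ (x − λ)^{k_λ}
where k_λ is the size of the *largest* Jordan block for λ (equivalently, the smallest k with (A − λI)^k v = 0 for every generalised eigenvector v of λ).

  λ = -1: largest Jordan block has size 3, contributing (x + 1)^3

So m_A(x) = (x + 1)^3 = x^3 + 3*x^2 + 3*x + 1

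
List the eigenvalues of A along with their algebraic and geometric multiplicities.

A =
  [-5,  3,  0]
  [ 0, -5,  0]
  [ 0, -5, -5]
λ = -5: alg = 3, geom = 2

Step 1 — factor the characteristic polynomial to read off the algebraic multiplicities:
  χ_A(x) = (x + 5)^3

Step 2 — compute geometric multiplicities via the rank-nullity identity g(λ) = n − rank(A − λI):
  rank(A − (-5)·I) = 1, so dim ker(A − (-5)·I) = n − 1 = 2

Summary:
  λ = -5: algebraic multiplicity = 3, geometric multiplicity = 2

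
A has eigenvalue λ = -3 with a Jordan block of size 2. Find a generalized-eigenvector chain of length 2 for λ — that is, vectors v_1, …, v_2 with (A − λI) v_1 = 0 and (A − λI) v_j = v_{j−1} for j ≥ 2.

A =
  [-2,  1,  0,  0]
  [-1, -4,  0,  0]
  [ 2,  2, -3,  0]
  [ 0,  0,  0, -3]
A Jordan chain for λ = -3 of length 2:
v_1 = (1, -1, 2, 0)ᵀ
v_2 = (1, 0, 0, 0)ᵀ

Let N = A − (-3)·I. We want v_2 with N^2 v_2 = 0 but N^1 v_2 ≠ 0; then v_{j-1} := N · v_j for j = 2, …, 2.

Pick v_2 = (1, 0, 0, 0)ᵀ.
Then v_1 = N · v_2 = (1, -1, 2, 0)ᵀ.

Sanity check: (A − (-3)·I) v_1 = (0, 0, 0, 0)ᵀ = 0. ✓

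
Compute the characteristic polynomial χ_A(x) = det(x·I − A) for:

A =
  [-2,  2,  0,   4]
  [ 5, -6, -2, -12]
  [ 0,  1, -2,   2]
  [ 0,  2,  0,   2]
x^4 + 8*x^3 + 24*x^2 + 32*x + 16

Expanding det(x·I − A) (e.g. by cofactor expansion or by noting that A is similar to its Jordan form J, which has the same characteristic polynomial as A) gives
  χ_A(x) = x^4 + 8*x^3 + 24*x^2 + 32*x + 16
which factors as (x + 2)^4. The eigenvalues (with algebraic multiplicities) are λ = -2 with multiplicity 4.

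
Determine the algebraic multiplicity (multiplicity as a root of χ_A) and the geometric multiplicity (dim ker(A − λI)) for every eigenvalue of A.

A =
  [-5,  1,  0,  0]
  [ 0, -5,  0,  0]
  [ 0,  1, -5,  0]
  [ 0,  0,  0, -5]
λ = -5: alg = 4, geom = 3

Step 1 — factor the characteristic polynomial to read off the algebraic multiplicities:
  χ_A(x) = (x + 5)^4

Step 2 — compute geometric multiplicities via the rank-nullity identity g(λ) = n − rank(A − λI):
  rank(A − (-5)·I) = 1, so dim ker(A − (-5)·I) = n − 1 = 3

Summary:
  λ = -5: algebraic multiplicity = 4, geometric multiplicity = 3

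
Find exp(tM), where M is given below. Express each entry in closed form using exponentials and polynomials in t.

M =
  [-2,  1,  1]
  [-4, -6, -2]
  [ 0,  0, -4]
e^{tM} =
  [2*t*exp(-4*t) + exp(-4*t), t*exp(-4*t), t*exp(-4*t)]
  [-4*t*exp(-4*t), -2*t*exp(-4*t) + exp(-4*t), -2*t*exp(-4*t)]
  [0, 0, exp(-4*t)]

Strategy: write M = P · J · P⁻¹ where J is a Jordan canonical form, so e^{tM} = P · e^{tJ} · P⁻¹, and e^{tJ} can be computed block-by-block.

M has Jordan form
J =
  [-4,  1,  0]
  [ 0, -4,  0]
  [ 0,  0, -4]
(up to reordering of blocks).

Per-block formulas:
  For a 2×2 Jordan block J_2(-4): exp(t · J_2(-4)) = e^(-4t)·(I + t·N), where N is the 2×2 nilpotent shift.
  For a 1×1 block at λ = -4: exp(t · [-4]) = [e^(-4t)].

After assembling e^{tJ} and conjugating by P, we get:

e^{tM} =
  [2*t*exp(-4*t) + exp(-4*t), t*exp(-4*t), t*exp(-4*t)]
  [-4*t*exp(-4*t), -2*t*exp(-4*t) + exp(-4*t), -2*t*exp(-4*t)]
  [0, 0, exp(-4*t)]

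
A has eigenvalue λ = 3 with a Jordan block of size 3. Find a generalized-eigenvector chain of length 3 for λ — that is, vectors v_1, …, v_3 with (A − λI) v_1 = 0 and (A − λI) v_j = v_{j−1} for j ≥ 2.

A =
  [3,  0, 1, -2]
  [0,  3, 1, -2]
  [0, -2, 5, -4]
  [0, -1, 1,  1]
A Jordan chain for λ = 3 of length 3:
v_1 = (0, 0, -2, -1)ᵀ
v_2 = (1, 1, 2, 1)ᵀ
v_3 = (0, 0, 1, 0)ᵀ

Let N = A − (3)·I. We want v_3 with N^3 v_3 = 0 but N^2 v_3 ≠ 0; then v_{j-1} := N · v_j for j = 3, …, 2.

Pick v_3 = (0, 0, 1, 0)ᵀ.
Then v_2 = N · v_3 = (1, 1, 2, 1)ᵀ.
Then v_1 = N · v_2 = (0, 0, -2, -1)ᵀ.

Sanity check: (A − (3)·I) v_1 = (0, 0, 0, 0)ᵀ = 0. ✓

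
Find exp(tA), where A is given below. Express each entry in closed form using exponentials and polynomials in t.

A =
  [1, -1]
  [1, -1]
e^{tA} =
  [t + 1, -t]
  [t, 1 - t]

Strategy: write A = P · J · P⁻¹ where J is a Jordan canonical form, so e^{tA} = P · e^{tJ} · P⁻¹, and e^{tJ} can be computed block-by-block.

A has Jordan form
J =
  [0, 1]
  [0, 0]
(up to reordering of blocks).

Per-block formulas:
  For a 2×2 Jordan block J_2(0): exp(t · J_2(0)) = e^(0t)·(I + t·N), where N is the 2×2 nilpotent shift.

After assembling e^{tJ} and conjugating by P, we get:

e^{tA} =
  [t + 1, -t]
  [t, 1 - t]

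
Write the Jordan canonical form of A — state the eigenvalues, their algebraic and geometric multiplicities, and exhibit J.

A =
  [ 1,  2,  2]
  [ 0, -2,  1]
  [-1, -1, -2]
J_3(-1)

The characteristic polynomial is
  det(x·I − A) = x^3 + 3*x^2 + 3*x + 1 = (x + 1)^3

Eigenvalues and multiplicities (the geometric multiplicity of λ is n − rank(A − λI), which equals the number of Jordan blocks for λ):
  λ = -1: algebraic multiplicity = 3, geometric multiplicity = 1

Determining the block sizes for each eigenvalue:
  λ = -1: one block (gm = 1), so the single block has size am = 3 → block sizes [3]

Assembling the blocks gives a Jordan form
J =
  [-1,  1,  0]
  [ 0, -1,  1]
  [ 0,  0, -1]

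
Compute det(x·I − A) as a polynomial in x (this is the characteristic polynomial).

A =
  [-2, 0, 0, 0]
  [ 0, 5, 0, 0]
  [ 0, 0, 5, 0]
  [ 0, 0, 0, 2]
x^4 - 10*x^3 + 21*x^2 + 40*x - 100

Expanding det(x·I − A) (e.g. by cofactor expansion or by noting that A is similar to its Jordan form J, which has the same characteristic polynomial as A) gives
  χ_A(x) = x^4 - 10*x^3 + 21*x^2 + 40*x - 100
which factors as (x - 5)^2*(x - 2)*(x + 2). The eigenvalues (with algebraic multiplicities) are λ = -2 with multiplicity 1, λ = 2 with multiplicity 1, λ = 5 with multiplicity 2.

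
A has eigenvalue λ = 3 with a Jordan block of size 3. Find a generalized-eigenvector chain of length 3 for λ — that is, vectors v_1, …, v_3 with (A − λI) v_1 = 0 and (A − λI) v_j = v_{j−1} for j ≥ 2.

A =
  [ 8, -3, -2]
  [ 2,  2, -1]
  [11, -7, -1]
A Jordan chain for λ = 3 of length 3:
v_1 = (-3, -3, -3)ᵀ
v_2 = (5, 2, 11)ᵀ
v_3 = (1, 0, 0)ᵀ

Let N = A − (3)·I. We want v_3 with N^3 v_3 = 0 but N^2 v_3 ≠ 0; then v_{j-1} := N · v_j for j = 3, …, 2.

Pick v_3 = (1, 0, 0)ᵀ.
Then v_2 = N · v_3 = (5, 2, 11)ᵀ.
Then v_1 = N · v_2 = (-3, -3, -3)ᵀ.

Sanity check: (A − (3)·I) v_1 = (0, 0, 0)ᵀ = 0. ✓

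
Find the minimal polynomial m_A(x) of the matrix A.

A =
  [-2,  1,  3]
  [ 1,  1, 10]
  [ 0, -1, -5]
x^3 + 6*x^2 + 12*x + 8

The characteristic polynomial is χ_A(x) = (x + 2)^3, so the eigenvalues are known. The minimal polynomial is
  m_A(x) = Π_λ (x − λ)^{k_λ}
where k_λ is the size of the *largest* Jordan block for λ (equivalently, the smallest k with (A − λI)^k v = 0 for every generalised eigenvector v of λ).

  λ = -2: largest Jordan block has size 3, contributing (x + 2)^3

So m_A(x) = (x + 2)^3 = x^3 + 6*x^2 + 12*x + 8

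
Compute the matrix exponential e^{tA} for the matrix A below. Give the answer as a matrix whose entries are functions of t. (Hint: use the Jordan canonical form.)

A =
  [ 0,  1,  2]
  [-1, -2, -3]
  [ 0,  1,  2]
e^{tA} =
  [1 - t^2/2, t, t^2/2 + 2*t]
  [t^2 - t, 1 - 2*t, -t^2 - 3*t]
  [-t^2/2, t, t^2/2 + 2*t + 1]

Strategy: write A = P · J · P⁻¹ where J is a Jordan canonical form, so e^{tA} = P · e^{tJ} · P⁻¹, and e^{tJ} can be computed block-by-block.

A has Jordan form
J =
  [0, 1, 0]
  [0, 0, 1]
  [0, 0, 0]
(up to reordering of blocks).

Per-block formulas:
  For a 3×3 Jordan block J_3(0): exp(t · J_3(0)) = e^(0t)·(I + t·N + (t^2/2)·N^2), where N is the 3×3 nilpotent shift.

After assembling e^{tJ} and conjugating by P, we get:

e^{tA} =
  [1 - t^2/2, t, t^2/2 + 2*t]
  [t^2 - t, 1 - 2*t, -t^2 - 3*t]
  [-t^2/2, t, t^2/2 + 2*t + 1]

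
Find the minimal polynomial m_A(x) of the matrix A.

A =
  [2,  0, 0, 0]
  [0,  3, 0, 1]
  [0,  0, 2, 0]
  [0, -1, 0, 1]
x^2 - 4*x + 4

The characteristic polynomial is χ_A(x) = (x - 2)^4, so the eigenvalues are known. The minimal polynomial is
  m_A(x) = Π_λ (x − λ)^{k_λ}
where k_λ is the size of the *largest* Jordan block for λ (equivalently, the smallest k with (A − λI)^k v = 0 for every generalised eigenvector v of λ).

  λ = 2: largest Jordan block has size 2, contributing (x − 2)^2

So m_A(x) = (x - 2)^2 = x^2 - 4*x + 4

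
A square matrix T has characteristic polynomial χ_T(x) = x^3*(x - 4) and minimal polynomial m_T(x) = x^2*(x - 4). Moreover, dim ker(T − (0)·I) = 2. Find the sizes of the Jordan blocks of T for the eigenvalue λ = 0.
Block sizes for λ = 0: [2, 1]

Step 1 — from the characteristic polynomial, algebraic multiplicity of λ = 0 is 3. From dim ker(T − (0)·I) = 2, there are exactly 2 Jordan blocks for λ = 0.
Step 2 — from the minimal polynomial, the factor (x − 0)^2 tells us the largest block for λ = 0 has size 2.
Step 3 — with total size 3, 2 blocks, and largest block 2, the block sizes (in nonincreasing order) are [2, 1].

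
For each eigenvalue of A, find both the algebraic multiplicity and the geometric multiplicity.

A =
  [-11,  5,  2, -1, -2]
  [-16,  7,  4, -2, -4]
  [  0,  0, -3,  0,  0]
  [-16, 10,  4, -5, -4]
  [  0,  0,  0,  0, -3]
λ = -3: alg = 5, geom = 4

Step 1 — factor the characteristic polynomial to read off the algebraic multiplicities:
  χ_A(x) = (x + 3)^5

Step 2 — compute geometric multiplicities via the rank-nullity identity g(λ) = n − rank(A − λI):
  rank(A − (-3)·I) = 1, so dim ker(A − (-3)·I) = n − 1 = 4

Summary:
  λ = -3: algebraic multiplicity = 5, geometric multiplicity = 4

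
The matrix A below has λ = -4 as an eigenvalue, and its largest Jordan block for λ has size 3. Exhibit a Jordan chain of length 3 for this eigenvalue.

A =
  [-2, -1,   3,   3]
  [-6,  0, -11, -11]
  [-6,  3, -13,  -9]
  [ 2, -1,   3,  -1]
A Jordan chain for λ = -4 of length 3:
v_1 = (-2, 8, 6, -2)ᵀ
v_2 = (2, -6, -6, 2)ᵀ
v_3 = (1, 0, 0, 0)ᵀ

Let N = A − (-4)·I. We want v_3 with N^3 v_3 = 0 but N^2 v_3 ≠ 0; then v_{j-1} := N · v_j for j = 3, …, 2.

Pick v_3 = (1, 0, 0, 0)ᵀ.
Then v_2 = N · v_3 = (2, -6, -6, 2)ᵀ.
Then v_1 = N · v_2 = (-2, 8, 6, -2)ᵀ.

Sanity check: (A − (-4)·I) v_1 = (0, 0, 0, 0)ᵀ = 0. ✓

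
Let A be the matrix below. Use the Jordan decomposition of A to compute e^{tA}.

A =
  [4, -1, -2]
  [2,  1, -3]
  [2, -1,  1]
e^{tA} =
  [-t^2*exp(2*t) + 2*t*exp(2*t) + exp(2*t), t^2*exp(2*t)/2 - t*exp(2*t), t^2*exp(2*t)/2 - 2*t*exp(2*t)]
  [-2*t^2*exp(2*t) + 2*t*exp(2*t), t^2*exp(2*t) - t*exp(2*t) + exp(2*t), t^2*exp(2*t) - 3*t*exp(2*t)]
  [2*t*exp(2*t), -t*exp(2*t), -t*exp(2*t) + exp(2*t)]

Strategy: write A = P · J · P⁻¹ where J is a Jordan canonical form, so e^{tA} = P · e^{tJ} · P⁻¹, and e^{tJ} can be computed block-by-block.

A has Jordan form
J =
  [2, 1, 0]
  [0, 2, 1]
  [0, 0, 2]
(up to reordering of blocks).

Per-block formulas:
  For a 3×3 Jordan block J_3(2): exp(t · J_3(2)) = e^(2t)·(I + t·N + (t^2/2)·N^2), where N is the 3×3 nilpotent shift.

After assembling e^{tJ} and conjugating by P, we get:

e^{tA} =
  [-t^2*exp(2*t) + 2*t*exp(2*t) + exp(2*t), t^2*exp(2*t)/2 - t*exp(2*t), t^2*exp(2*t)/2 - 2*t*exp(2*t)]
  [-2*t^2*exp(2*t) + 2*t*exp(2*t), t^2*exp(2*t) - t*exp(2*t) + exp(2*t), t^2*exp(2*t) - 3*t*exp(2*t)]
  [2*t*exp(2*t), -t*exp(2*t), -t*exp(2*t) + exp(2*t)]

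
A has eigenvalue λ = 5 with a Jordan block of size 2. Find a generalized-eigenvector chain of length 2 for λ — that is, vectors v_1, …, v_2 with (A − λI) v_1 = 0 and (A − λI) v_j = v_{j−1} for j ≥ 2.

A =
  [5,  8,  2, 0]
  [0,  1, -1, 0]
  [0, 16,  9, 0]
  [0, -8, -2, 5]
A Jordan chain for λ = 5 of length 2:
v_1 = (8, -4, 16, -8)ᵀ
v_2 = (0, 1, 0, 0)ᵀ

Let N = A − (5)·I. We want v_2 with N^2 v_2 = 0 but N^1 v_2 ≠ 0; then v_{j-1} := N · v_j for j = 2, …, 2.

Pick v_2 = (0, 1, 0, 0)ᵀ.
Then v_1 = N · v_2 = (8, -4, 16, -8)ᵀ.

Sanity check: (A − (5)·I) v_1 = (0, 0, 0, 0)ᵀ = 0. ✓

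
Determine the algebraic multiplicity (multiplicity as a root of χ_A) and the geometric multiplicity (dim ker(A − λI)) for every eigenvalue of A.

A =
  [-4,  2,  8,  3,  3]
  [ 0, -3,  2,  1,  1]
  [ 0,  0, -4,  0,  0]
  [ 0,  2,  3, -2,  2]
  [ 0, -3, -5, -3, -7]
λ = -4: alg = 5, geom = 2

Step 1 — factor the characteristic polynomial to read off the algebraic multiplicities:
  χ_A(x) = (x + 4)^5

Step 2 — compute geometric multiplicities via the rank-nullity identity g(λ) = n − rank(A − λI):
  rank(A − (-4)·I) = 3, so dim ker(A − (-4)·I) = n − 3 = 2

Summary:
  λ = -4: algebraic multiplicity = 5, geometric multiplicity = 2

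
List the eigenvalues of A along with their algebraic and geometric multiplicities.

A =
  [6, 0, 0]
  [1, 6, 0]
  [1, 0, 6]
λ = 6: alg = 3, geom = 2

Step 1 — factor the characteristic polynomial to read off the algebraic multiplicities:
  χ_A(x) = (x - 6)^3

Step 2 — compute geometric multiplicities via the rank-nullity identity g(λ) = n − rank(A − λI):
  rank(A − (6)·I) = 1, so dim ker(A − (6)·I) = n − 1 = 2

Summary:
  λ = 6: algebraic multiplicity = 3, geometric multiplicity = 2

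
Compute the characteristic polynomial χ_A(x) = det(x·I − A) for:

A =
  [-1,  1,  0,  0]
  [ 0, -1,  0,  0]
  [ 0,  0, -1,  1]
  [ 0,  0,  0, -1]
x^4 + 4*x^3 + 6*x^2 + 4*x + 1

Expanding det(x·I − A) (e.g. by cofactor expansion or by noting that A is similar to its Jordan form J, which has the same characteristic polynomial as A) gives
  χ_A(x) = x^4 + 4*x^3 + 6*x^2 + 4*x + 1
which factors as (x + 1)^4. The eigenvalues (with algebraic multiplicities) are λ = -1 with multiplicity 4.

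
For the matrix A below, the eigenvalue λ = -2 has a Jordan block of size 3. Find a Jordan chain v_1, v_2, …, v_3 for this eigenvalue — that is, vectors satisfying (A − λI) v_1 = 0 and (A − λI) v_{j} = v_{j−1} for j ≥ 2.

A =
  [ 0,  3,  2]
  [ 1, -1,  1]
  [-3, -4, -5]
A Jordan chain for λ = -2 of length 3:
v_1 = (1, 0, -1)ᵀ
v_2 = (2, 1, -3)ᵀ
v_3 = (1, 0, 0)ᵀ

Let N = A − (-2)·I. We want v_3 with N^3 v_3 = 0 but N^2 v_3 ≠ 0; then v_{j-1} := N · v_j for j = 3, …, 2.

Pick v_3 = (1, 0, 0)ᵀ.
Then v_2 = N · v_3 = (2, 1, -3)ᵀ.
Then v_1 = N · v_2 = (1, 0, -1)ᵀ.

Sanity check: (A − (-2)·I) v_1 = (0, 0, 0)ᵀ = 0. ✓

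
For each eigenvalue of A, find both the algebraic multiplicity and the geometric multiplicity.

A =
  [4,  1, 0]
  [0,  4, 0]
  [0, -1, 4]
λ = 4: alg = 3, geom = 2

Step 1 — factor the characteristic polynomial to read off the algebraic multiplicities:
  χ_A(x) = (x - 4)^3

Step 2 — compute geometric multiplicities via the rank-nullity identity g(λ) = n − rank(A − λI):
  rank(A − (4)·I) = 1, so dim ker(A − (4)·I) = n − 1 = 2

Summary:
  λ = 4: algebraic multiplicity = 3, geometric multiplicity = 2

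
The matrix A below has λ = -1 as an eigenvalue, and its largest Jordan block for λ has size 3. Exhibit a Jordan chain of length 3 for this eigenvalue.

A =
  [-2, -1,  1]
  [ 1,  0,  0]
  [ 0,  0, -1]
A Jordan chain for λ = -1 of length 3:
v_1 = (-1, 1, 0)ᵀ
v_2 = (1, 0, 0)ᵀ
v_3 = (0, 0, 1)ᵀ

Let N = A − (-1)·I. We want v_3 with N^3 v_3 = 0 but N^2 v_3 ≠ 0; then v_{j-1} := N · v_j for j = 3, …, 2.

Pick v_3 = (0, 0, 1)ᵀ.
Then v_2 = N · v_3 = (1, 0, 0)ᵀ.
Then v_1 = N · v_2 = (-1, 1, 0)ᵀ.

Sanity check: (A − (-1)·I) v_1 = (0, 0, 0)ᵀ = 0. ✓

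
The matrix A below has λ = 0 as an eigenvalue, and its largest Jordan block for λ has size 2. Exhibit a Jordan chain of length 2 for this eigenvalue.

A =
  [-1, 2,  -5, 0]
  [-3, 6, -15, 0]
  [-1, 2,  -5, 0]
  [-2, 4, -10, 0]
A Jordan chain for λ = 0 of length 2:
v_1 = (-1, -3, -1, -2)ᵀ
v_2 = (1, 0, 0, 0)ᵀ

Let N = A − (0)·I. We want v_2 with N^2 v_2 = 0 but N^1 v_2 ≠ 0; then v_{j-1} := N · v_j for j = 2, …, 2.

Pick v_2 = (1, 0, 0, 0)ᵀ.
Then v_1 = N · v_2 = (-1, -3, -1, -2)ᵀ.

Sanity check: (A − (0)·I) v_1 = (0, 0, 0, 0)ᵀ = 0. ✓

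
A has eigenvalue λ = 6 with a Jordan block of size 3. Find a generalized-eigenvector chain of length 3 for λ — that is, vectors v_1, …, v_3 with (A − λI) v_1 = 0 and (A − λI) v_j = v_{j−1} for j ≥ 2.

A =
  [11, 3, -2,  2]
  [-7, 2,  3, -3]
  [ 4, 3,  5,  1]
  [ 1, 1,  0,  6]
A Jordan chain for λ = 6 of length 3:
v_1 = (-2, 2, -4, -2)ᵀ
v_2 = (5, -7, 4, 1)ᵀ
v_3 = (1, 0, 0, 0)ᵀ

Let N = A − (6)·I. We want v_3 with N^3 v_3 = 0 but N^2 v_3 ≠ 0; then v_{j-1} := N · v_j for j = 3, …, 2.

Pick v_3 = (1, 0, 0, 0)ᵀ.
Then v_2 = N · v_3 = (5, -7, 4, 1)ᵀ.
Then v_1 = N · v_2 = (-2, 2, -4, -2)ᵀ.

Sanity check: (A − (6)·I) v_1 = (0, 0, 0, 0)ᵀ = 0. ✓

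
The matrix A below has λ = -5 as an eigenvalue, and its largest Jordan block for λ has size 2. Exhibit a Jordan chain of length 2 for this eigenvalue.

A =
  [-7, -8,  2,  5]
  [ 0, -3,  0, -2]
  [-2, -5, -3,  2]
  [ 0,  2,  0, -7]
A Jordan chain for λ = -5 of length 2:
v_1 = (-2, 0, -2, 0)ᵀ
v_2 = (1, 0, 0, 0)ᵀ

Let N = A − (-5)·I. We want v_2 with N^2 v_2 = 0 but N^1 v_2 ≠ 0; then v_{j-1} := N · v_j for j = 2, …, 2.

Pick v_2 = (1, 0, 0, 0)ᵀ.
Then v_1 = N · v_2 = (-2, 0, -2, 0)ᵀ.

Sanity check: (A − (-5)·I) v_1 = (0, 0, 0, 0)ᵀ = 0. ✓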